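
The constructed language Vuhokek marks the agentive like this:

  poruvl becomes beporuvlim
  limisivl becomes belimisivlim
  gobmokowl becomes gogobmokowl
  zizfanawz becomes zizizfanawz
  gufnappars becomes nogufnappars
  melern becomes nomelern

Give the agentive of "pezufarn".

"pezufarn" has second-to-last letter 'r'. The stems whose second-to-last letter is 'r' (gufnappars → nogufnappars, melern → nomelern) add the prefix no-.
So pezufarn → nopezufarn.

nopezufarn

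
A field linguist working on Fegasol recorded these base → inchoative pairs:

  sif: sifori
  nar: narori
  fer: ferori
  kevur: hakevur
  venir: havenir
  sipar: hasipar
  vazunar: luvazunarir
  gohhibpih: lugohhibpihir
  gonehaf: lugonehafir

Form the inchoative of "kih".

kihori

"kih" has 1 vowel. The stems with 1 vowel (sif → sifori, nar → narori, fer → ferori) add -ori.
The other patterns: stems with 2 vowels add the prefix ha-; stems with 3 vowels add lu- … -ir around the stem.
So kih → kihori.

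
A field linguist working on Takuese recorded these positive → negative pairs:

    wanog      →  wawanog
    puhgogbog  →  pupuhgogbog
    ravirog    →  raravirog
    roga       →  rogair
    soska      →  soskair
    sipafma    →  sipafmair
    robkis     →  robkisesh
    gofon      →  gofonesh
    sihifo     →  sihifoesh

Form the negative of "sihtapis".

sihtapisesh

wanog and gofon both have last vowel 'o' yet inflect differently (wawanog, gofonesh), so the last vowel is not what conditions the rule; the final letter is.
"sihtapis" ends in -s. The one such stem in the data (robkis → robkisesh) adds -esh, so the same rule applies.
So sihtapis → sihtapisesh.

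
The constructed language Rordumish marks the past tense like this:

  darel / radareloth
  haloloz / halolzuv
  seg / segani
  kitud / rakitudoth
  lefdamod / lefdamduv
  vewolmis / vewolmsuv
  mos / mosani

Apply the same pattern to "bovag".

rabovagoth

kitud and lefdamod both end in -d yet inflect differently (rakitudoth, lefdamduv), so the final letter is not what conditions the rule; the number of vowels is.
"bovag" has 2 vowels. The stems with 2 vowels (kitud → rakitudoth, darel → radareloth) add ra- … -oth around the stem.
The other patterns: stems with 1 vowel add -ani; stems with 3 vowels delete the last vowel and add -uv.
So bovag → rabovagoth.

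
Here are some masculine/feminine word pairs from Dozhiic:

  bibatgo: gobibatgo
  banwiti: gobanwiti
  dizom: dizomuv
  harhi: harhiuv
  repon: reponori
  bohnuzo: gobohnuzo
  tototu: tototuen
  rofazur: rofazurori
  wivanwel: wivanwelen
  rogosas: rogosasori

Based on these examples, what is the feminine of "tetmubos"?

tetmubosen

banwiti and harhi both end in -i yet inflect differently (gobanwiti, harhiuv), so the final letter is not what conditions the rule; the first letter is.
"tetmubos" begins with t-. The one such stem in the data (tototu → tototuen) adds -en, so the same rule applies.
The other patterns: stems beginning with b- add the prefix go-; stems beginning with d- or h- add -uv; stems beginning with r- add -ori.
So tetmubos → tetmubosen.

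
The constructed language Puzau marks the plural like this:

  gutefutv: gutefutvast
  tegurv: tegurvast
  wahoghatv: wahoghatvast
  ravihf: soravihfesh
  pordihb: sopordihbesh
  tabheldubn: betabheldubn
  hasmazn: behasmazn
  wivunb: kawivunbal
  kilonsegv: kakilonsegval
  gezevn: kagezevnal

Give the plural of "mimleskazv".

bemimleskazv

pordihb and wivunb both end in -b yet inflect differently (sopordihbesh, kawivunbal), so the final letter is not what conditions the rule; the second-to-last letter is.
"mimleskazv" has second-to-last letter 'z'. The one such stem in the data (hasmazn → behasmazn) adds the prefix be-, so the same rule applies.
So mimleskazv → bemimleskazv.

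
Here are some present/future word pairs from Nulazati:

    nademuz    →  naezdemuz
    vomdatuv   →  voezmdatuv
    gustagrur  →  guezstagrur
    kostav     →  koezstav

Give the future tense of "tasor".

Every pair shown (nademuz → naezdemuz, vomdatuv → voezmdatuv, gustagrur → guezstagrur, …) follows the same rule: insert -ez- after the first vowel.
So tasor → taezsor.

taezsor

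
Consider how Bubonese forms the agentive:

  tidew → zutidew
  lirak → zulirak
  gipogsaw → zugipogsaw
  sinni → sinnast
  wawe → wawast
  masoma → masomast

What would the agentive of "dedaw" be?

"dedaw" ends in a consonant. The stems ending in a consonant (tidew → zutidew, lirak → zulirak, gipogsaw → zugipogsaw) add the prefix zu-.
The other pattern: stems ending in a vowel drop the final letter and add -ast.
So dedaw → zudedaw.

zudedaw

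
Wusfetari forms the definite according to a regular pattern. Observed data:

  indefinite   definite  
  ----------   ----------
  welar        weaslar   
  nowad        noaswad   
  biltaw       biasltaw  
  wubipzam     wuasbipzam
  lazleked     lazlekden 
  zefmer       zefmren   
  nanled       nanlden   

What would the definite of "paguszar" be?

paasguszar

nowad and lazleked both end in -d yet inflect differently (noaswad, lazlekden), so the final letter is not what conditions the rule; the last vowel is.
"paguszar" has last vowel 'a'. The stems whose last vowel is 'a' (welar → weaslar, nowad → noaswad, biltaw → biasltaw) insert -as- after the first vowel.
The other pattern: stems whose last vowel is 'e' delete the last vowel and add -en.
So paguszar → paasguszar.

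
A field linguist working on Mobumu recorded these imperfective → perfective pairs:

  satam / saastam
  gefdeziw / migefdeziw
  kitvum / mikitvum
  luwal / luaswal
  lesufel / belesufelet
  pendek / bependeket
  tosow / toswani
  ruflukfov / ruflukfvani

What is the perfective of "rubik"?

satam and kitvum both end in -m yet inflect differently (saastam, mikitvum), so the final letter is not what conditions the rule; the last vowel is.
"rubik" has last vowel 'i'. The one such stem in the data (gefdeziw → migefdeziw) adds the prefix mi-, so the same rule applies.
So rubik → mirubik.

mirubik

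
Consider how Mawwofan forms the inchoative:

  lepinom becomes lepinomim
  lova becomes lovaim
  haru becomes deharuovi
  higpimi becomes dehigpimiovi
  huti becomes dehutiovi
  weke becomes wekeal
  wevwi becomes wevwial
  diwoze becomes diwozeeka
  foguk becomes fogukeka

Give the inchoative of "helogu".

deheloguovi

higpimi and wevwi both end in -i yet inflect differently (dehigpimiovi, wevwial), so the final letter is not what conditions the rule; the first letter is.
"helogu" begins with h-. The stems beginning with h- (haru → deharuovi, higpimi → dehigpimiovi, huti → dehutiovi) add de- … -ovi around the stem.
The other patterns: stems beginning with l- add -im; stems beginning with w- add -al; stems beginning with d- or f- add -eka.
So helogu → deheloguovi.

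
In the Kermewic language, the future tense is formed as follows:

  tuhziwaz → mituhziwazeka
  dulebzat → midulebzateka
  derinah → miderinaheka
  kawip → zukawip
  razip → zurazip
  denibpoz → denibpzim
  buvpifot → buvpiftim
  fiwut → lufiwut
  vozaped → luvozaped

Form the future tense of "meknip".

zumeknip

tuhziwaz and denibpoz both end in -z yet inflect differently (mituhziwazeka, denibpzim), so the final letter is not what conditions the rule; the last vowel is.
"meknip" has last vowel 'i'. The stems whose last vowel is 'i' (kawip → zukawip, razip → zurazip) add the prefix zu-.
The other patterns: stems whose last vowel is 'a' add mi- … -eka around the stem; stems whose last vowel is 'o' delete the last vowel and add -im; stems whose last vowel is 'e' or 'u' add the prefix lu-.
So meknip → zumeknip.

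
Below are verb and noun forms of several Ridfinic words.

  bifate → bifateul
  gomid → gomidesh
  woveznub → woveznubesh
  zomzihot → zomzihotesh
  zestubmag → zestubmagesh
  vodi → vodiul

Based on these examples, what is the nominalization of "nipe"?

nipeul

gomid and vodi both have last vowel 'i' yet inflect differently (gomidesh, vodiul), so the last vowel is not what conditions the rule; whether the stem ends in a vowel or a consonant is.
"nipe" ends in a vowel. The stems ending in a vowel (vodi → vodiul, bifate → bifateul) add -ul.
The other pattern: stems ending in a consonant add -esh.
So nipe → nipeul.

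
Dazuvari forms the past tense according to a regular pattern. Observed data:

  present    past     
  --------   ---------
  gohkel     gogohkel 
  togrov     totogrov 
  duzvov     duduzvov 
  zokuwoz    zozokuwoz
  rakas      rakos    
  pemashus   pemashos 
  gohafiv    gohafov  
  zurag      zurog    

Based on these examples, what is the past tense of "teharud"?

togrov and gohafiv both end in -v yet inflect differently (totogrov, gohafov), so the final letter is not what conditions the rule; the last vowel is.
"teharud" has last vowel 'u'. The one such stem in the data (pemashus → pemashos) changes the last vowel to 'o' (as do rakas, gohafiv), so the same rule applies.
So teharud → teharod.

teharod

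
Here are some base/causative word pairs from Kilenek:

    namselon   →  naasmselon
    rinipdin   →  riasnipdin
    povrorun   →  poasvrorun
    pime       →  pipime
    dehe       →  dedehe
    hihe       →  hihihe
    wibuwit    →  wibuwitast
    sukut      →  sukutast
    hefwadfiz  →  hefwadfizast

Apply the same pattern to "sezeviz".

"sezeviz" ends in -z. The one such stem in the data (hefwadfiz → hefwadfizast) adds -ast, so the same rule applies.
The other patterns: stems ending in -n insert -as- after the first vowel; stems ending in -e repeat the first consonant+vowel as a prefix.
So sezeviz → sezevizast.

sezevizast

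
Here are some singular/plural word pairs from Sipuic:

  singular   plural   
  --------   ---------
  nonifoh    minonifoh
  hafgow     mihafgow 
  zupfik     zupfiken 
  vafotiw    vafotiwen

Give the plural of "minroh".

miminroh

hafgow and vafotiw both end in -w yet inflect differently (mihafgow, vafotiwen), so the final letter is not what conditions the rule; the last vowel is.
"minroh" has last vowel 'o'. The stems whose last vowel is 'o' (nonifoh → minonifoh, hafgow → mihafgow) add the prefix mi-.
The other pattern: stems whose last vowel is 'i' add -en.
So minroh → miminroh.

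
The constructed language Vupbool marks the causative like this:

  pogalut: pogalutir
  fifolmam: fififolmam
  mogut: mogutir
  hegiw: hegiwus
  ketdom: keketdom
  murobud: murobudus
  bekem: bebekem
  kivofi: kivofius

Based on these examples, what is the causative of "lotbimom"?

lolotbimom

mogut and murobud both have last vowel 'u' yet inflect differently (mogutir, murobudus), so the last vowel is not what conditions the rule; the final letter is.
"lotbimom" ends in -m. The stems ending in -m (ketdom → keketdom, bekem → bebekem, fifolmam → fififolmam) repeat the first consonant+vowel as a prefix.
So lotbimom → lolotbimom.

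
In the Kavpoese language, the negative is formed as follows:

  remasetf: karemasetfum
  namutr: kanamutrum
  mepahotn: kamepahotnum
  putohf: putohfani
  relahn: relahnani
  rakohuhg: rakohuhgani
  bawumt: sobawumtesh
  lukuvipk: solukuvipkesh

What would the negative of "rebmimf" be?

remasetf and putohf both end in -f yet inflect differently (karemasetfum, putohfani), so the final letter is not what conditions the rule; the second-to-last letter is.
"rebmimf" has second-to-last letter 'm'. The one such stem in the data (bawumt → sobawumtesh) adds so- … -esh around the stem, so the same rule applies.
The other patterns: stems whose second-to-last letter is 't' add ka- … -um around the stem; stems whose second-to-last letter is 'h' add -ani.
So rebmimf → sorebmimfesh.

sorebmimfesh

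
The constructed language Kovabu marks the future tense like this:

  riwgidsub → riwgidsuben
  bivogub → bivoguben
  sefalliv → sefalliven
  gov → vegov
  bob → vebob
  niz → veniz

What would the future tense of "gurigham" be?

sefalliv and gov both end in -v yet inflect differently (sefalliven, vegov), so the final letter is not what conditions the rule; the number of vowels is.
"gurigham" has 3 vowels. The stems with 3 vowels (riwgidsub → riwgidsuben, bivogub → bivoguben, sefalliv → sefalliven) add -en.
The other pattern: stems with 1 vowel add the prefix ve-.
So gurigham → gurighamen.

gurighamen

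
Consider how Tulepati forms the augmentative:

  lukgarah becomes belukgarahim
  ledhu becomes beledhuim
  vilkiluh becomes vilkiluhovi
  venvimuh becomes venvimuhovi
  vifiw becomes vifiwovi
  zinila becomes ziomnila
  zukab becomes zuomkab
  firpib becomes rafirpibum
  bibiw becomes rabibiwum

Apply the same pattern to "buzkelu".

"buzkelu" begins with b-. The one such stem in the data (bibiw → rabibiwum) adds ra- … -um around the stem, so the same rule applies.
The other patterns: stems beginning with l- add be- … -im around the stem; stems beginning with v- add -ovi; stems beginning with z- insert -om- after the first vowel.
So buzkelu → rabuzkeluum.

rabuzkeluum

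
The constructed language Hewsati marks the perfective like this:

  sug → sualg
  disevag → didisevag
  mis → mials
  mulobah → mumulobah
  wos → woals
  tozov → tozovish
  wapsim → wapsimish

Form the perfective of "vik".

vialk

"vik" has 1 vowel. The stems with 1 vowel (wos → woals, mis → mials, sug → sualg) insert -al- after the first vowel.
So vik → vialk.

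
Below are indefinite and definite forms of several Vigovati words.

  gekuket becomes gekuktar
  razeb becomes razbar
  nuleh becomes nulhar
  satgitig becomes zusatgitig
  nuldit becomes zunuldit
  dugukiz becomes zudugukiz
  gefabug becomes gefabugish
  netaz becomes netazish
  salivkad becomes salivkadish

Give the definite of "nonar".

gekuket and nuldit both end in -t yet inflect differently (gekuktar, zunuldit), so the final letter is not what conditions the rule; the last vowel is.
"nonar" has last vowel 'a'. The stems whose last vowel is 'a' (netaz → netazish, salivkad → salivkadish) add -ish.
The other patterns: stems whose last vowel is 'e' delete the last vowel and add -ar; stems whose last vowel is 'i' add the prefix zu-.
So nonar → nonarish.

nonarish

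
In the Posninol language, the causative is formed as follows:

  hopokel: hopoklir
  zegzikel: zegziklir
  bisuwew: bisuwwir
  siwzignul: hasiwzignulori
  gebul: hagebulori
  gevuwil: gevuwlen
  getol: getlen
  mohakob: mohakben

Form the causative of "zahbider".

hopokel and siwzignul both end in -l yet inflect differently (hopoklir, hasiwzignulori), so the final letter is not what conditions the rule; the last vowel is.
"zahbider" has last vowel 'e'. The stems whose last vowel is 'e' (hopokel → hopoklir, zegzikel → zegziklir, bisuwew → bisuwwir) delete the last vowel and add -ir.
The other patterns: stems whose last vowel is 'u' add ha- … -ori around the stem; stems whose last vowel is 'i' or 'o' delete the last vowel and add -en.
So zahbider → zahbidrir.

zahbidrir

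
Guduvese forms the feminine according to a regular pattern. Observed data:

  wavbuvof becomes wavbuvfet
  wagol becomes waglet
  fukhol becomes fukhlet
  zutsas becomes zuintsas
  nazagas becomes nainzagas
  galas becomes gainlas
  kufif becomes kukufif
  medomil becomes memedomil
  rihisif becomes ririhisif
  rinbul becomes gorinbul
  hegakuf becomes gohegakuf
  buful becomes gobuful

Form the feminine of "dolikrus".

godolikrus

"dolikrus" has last vowel 'u'. The stems whose last vowel is 'u' (rinbul → gorinbul, hegakuf → gohegakuf, buful → gobuful) add the prefix go-.
The other patterns: stems whose last vowel is 'o' delete the last vowel and add -et; stems whose last vowel is 'a' insert -in- after the first vowel; stems whose last vowel is 'i' repeat the first consonant+vowel as a prefix.
So dolikrus → godolikrus.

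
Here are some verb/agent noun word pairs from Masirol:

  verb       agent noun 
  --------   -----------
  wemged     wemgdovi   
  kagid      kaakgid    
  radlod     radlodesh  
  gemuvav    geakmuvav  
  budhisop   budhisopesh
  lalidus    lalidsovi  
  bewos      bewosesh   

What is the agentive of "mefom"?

mefomesh

wemged and radlod both end in -d yet inflect differently (wemgdovi, radlodesh), so the final letter is not what conditions the rule; the last vowel is.
"mefom" has last vowel 'o'. The stems whose last vowel is 'o' (radlod → radlodesh, bewos → bewosesh, budhisop → budhisopesh) add -esh.
So mefom → mefomesh.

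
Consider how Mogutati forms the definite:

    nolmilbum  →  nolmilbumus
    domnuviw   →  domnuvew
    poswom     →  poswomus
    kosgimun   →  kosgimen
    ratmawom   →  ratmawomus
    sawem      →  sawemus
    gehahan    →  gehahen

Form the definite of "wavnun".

wavnen

nolmilbum and kosgimun both have last vowel 'u' yet inflect differently (nolmilbumus, kosgimen), so the last vowel is not what conditions the rule; the final letter is.
"wavnun" ends in -n. The stems ending in -n (kosgimun → kosgimen, gehahan → gehahen) change the last vowel to 'e'.
So wavnun → wavnen.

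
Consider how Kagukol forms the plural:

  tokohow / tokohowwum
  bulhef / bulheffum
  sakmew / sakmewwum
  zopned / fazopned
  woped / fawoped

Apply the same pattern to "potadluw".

"potadluw" ends in -w. The stems ending in -w (sakmew → sakmewwum, tokohow → tokohowwum) double the final consonant and add -um.
The other pattern: stems ending in -d add the prefix fa-.
So potadluw → potadluwwum.

potadluwwum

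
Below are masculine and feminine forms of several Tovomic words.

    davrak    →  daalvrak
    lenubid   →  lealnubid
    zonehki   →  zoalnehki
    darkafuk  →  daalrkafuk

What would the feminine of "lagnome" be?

laalgnome

Every pair shown (davrak → daalvrak, lenubid → lealnubid, zonehki → zoalnehki, …) follows the same rule: insert -al- after the first vowel.
So lagnome → laalgnome.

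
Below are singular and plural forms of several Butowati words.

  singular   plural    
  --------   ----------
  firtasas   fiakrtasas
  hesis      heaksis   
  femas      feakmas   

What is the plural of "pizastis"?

Every pair shown (firtasas → fiakrtasas, hesis → heaksis, femas → feakmas) follows the same rule: insert -ak- after the first vowel.
So pizastis → piakzastis.

piakzastis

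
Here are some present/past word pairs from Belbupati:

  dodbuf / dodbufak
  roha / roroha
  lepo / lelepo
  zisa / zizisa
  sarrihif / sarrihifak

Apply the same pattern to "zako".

zazako

dodbuf and lepo both have 2 vowels yet inflect differently (dodbufak, lelepo), so the number of vowels is not what conditions the rule; whether the stem ends in a vowel or a consonant is.
"zako" ends in a vowel. The stems ending in a vowel (lepo → lelepo, roha → roroha, zisa → zizisa) repeat the first consonant+vowel as a prefix.
The other pattern: stems ending in a consonant add -ak.
So zako → zazako.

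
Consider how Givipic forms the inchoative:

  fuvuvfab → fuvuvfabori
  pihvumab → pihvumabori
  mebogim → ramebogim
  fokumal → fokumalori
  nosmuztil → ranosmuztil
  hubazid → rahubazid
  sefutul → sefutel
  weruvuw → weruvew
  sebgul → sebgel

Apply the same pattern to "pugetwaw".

sebgul and fokumal both end in -l yet inflect differently (sebgel, fokumalori), so the final letter is not what conditions the rule; the last vowel is.
"pugetwaw" has last vowel 'a'. The stems whose last vowel is 'a' (pihvumab → pihvumabori, fokumal → fokumalori, fuvuvfab → fuvuvfabori) add -ori.
The other patterns: stems whose last vowel is 'u' change the last vowel to 'e'; stems whose last vowel is 'i' add the prefix ra-.
So pugetwaw → pugetwawori.

pugetwawori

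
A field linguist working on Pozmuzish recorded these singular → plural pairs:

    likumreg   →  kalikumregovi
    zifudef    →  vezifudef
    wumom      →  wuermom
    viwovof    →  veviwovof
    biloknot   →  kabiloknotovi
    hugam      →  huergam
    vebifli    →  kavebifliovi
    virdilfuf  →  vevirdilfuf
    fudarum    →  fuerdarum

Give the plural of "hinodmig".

kahinodmigovi

viwovof and wumom both have last vowel 'o' yet inflect differently (veviwovof, wuermom), so the last vowel is not what conditions the rule; the final letter is.
"hinodmig" ends in -g. The one such stem in the data (likumreg → kalikumregovi) adds ka- … -ovi around the stem, so the same rule applies.
The other patterns: stems ending in -f add the prefix ve-; stems ending in -m insert -er- after the first vowel.
So hinodmig → kahinodmigovi.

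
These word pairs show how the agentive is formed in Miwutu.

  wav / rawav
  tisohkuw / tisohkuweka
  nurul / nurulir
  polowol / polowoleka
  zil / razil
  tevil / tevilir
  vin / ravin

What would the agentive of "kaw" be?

rakaw

zil and nurul both end in -l yet inflect differently (razil, nurulir), so the final letter is not what conditions the rule; the number of vowels is.
"kaw" has 1 vowel. The stems with 1 vowel (zil → razil, vin → ravin, wav → rawav) add the prefix ra-.
The other patterns: stems with 2 vowels add -ir; stems with 3 vowels add -eka.
So kaw → rakaw.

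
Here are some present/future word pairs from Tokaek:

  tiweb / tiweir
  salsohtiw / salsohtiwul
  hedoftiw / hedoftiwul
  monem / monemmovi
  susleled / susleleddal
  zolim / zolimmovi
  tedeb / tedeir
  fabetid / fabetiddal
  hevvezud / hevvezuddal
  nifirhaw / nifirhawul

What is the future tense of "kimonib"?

"kimonib" ends in -b. The stems ending in -b (tedeb → tedeir, tiweb → tiweir) drop the final letter and add -ir.
So kimonib → kimoniir.

kimoniir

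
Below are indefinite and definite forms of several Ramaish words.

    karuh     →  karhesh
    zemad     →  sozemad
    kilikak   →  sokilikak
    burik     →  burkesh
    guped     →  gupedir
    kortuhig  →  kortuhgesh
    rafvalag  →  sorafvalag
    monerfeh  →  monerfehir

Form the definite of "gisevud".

gisevdesh

zemad and guped both end in -d yet inflect differently (sozemad, gupedir), so the final letter is not what conditions the rule; the last vowel is.
"gisevud" has last vowel 'u'. The one such stem in the data (karuh → karhesh) deletes the last vowel and adds -esh (as do kortuhig, burik), so the same rule applies.
So gisevud → gisevdesh.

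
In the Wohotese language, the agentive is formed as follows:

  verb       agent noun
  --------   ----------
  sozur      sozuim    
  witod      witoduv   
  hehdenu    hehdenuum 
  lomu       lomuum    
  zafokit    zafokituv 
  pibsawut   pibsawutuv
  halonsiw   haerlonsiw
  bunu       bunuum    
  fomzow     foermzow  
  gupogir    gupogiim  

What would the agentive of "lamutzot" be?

sozur and bunu both have last vowel 'u' yet inflect differently (sozuim, bunuum), so the last vowel is not what conditions the rule; the final letter is.
"lamutzot" ends in -t. The stems ending in -t (pibsawut → pibsawutuv, zafokit → zafokituv) add -uv.
The other patterns: stems ending in -r drop the final letter and add -im; stems ending in -u add -um; stems ending in -w insert -er- after the first vowel.
So lamutzot → lamutzotuv.

lamutzotuv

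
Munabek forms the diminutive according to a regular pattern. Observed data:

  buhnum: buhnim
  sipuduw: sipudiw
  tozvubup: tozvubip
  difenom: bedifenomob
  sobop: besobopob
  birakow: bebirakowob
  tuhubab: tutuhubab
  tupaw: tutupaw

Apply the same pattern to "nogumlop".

benogumlopob

"nogumlop" has last vowel 'o'. The stems whose last vowel is 'o' (difenom → bedifenomob, sobop → besobopob, birakow → bebirakowob) add be- … -ob around the stem.
So nogumlop → benogumlopob.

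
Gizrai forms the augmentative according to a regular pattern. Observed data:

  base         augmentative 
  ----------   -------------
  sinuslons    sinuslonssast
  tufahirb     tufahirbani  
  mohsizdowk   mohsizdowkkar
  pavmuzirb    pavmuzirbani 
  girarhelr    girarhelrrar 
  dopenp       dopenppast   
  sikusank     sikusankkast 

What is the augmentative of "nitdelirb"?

nitdelirbani

sikusank and mohsizdowk both end in -k yet inflect differently (sikusankkast, mohsizdowkkar), so the final letter is not what conditions the rule; the second-to-last letter is.
"nitdelirb" has second-to-last letter 'r'. The stems whose second-to-last letter is 'r' (tufahirb → tufahirbani, pavmuzirb → pavmuzirbani) add -ani.
So nitdelirb → nitdelirbani.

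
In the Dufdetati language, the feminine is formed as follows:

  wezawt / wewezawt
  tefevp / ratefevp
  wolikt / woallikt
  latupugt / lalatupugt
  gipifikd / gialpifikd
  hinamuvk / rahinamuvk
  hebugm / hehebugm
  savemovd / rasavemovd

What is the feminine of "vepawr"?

gipifikd and savemovd both end in -d yet inflect differently (gialpifikd, rasavemovd), so the final letter is not what conditions the rule; the second-to-last letter is.
"vepawr" has second-to-last letter 'w'. The one such stem in the data (wezawt → wewezawt) repeats the first consonant+vowel as a prefix (as do latupugt, hebugm), so the same rule applies.
So vepawr → vevepawr.

vevepawr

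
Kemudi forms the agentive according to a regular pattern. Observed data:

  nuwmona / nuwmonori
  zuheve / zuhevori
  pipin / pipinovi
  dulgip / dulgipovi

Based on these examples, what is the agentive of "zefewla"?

"zefewla" ends in a vowel. The stems ending in a vowel (nuwmona → nuwmonori, zuheve → zuhevori) drop the final letter and add -ori.
So zefewla → zefewlori.

zefewlori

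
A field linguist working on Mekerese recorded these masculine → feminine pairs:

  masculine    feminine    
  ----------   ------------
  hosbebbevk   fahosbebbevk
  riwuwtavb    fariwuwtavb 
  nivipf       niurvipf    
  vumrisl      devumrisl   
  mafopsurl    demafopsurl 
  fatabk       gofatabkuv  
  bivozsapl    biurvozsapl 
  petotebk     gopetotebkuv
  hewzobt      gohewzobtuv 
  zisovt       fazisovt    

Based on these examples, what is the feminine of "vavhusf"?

hosbebbevk and petotebk both end in -k yet inflect differently (fahosbebbevk, gopetotebkuv), so the final letter is not what conditions the rule; the second-to-last letter is.
"vavhusf" has second-to-last letter 's'. The one such stem in the data (vumrisl → devumrisl) adds the prefix de-, so the same rule applies.
So vavhusf → devavhusf.

devavhusf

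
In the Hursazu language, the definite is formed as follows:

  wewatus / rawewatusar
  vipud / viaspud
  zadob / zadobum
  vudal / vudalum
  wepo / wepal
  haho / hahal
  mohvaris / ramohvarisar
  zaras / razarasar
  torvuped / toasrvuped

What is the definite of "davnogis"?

"davnogis" ends in -s. The stems ending in -s (zaras → razarasar, mohvaris → ramohvarisar, wewatus → rawewatusar) add ra- … -ar around the stem.
So davnogis → radavnogisar.

radavnogisar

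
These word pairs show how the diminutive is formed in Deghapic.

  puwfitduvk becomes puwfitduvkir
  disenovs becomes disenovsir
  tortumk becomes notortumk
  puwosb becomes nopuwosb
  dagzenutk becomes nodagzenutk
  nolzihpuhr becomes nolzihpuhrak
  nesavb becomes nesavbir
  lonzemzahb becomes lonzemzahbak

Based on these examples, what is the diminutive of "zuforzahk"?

nesavb and lonzemzahb both end in -b yet inflect differently (nesavbir, lonzemzahbak), so the final letter is not what conditions the rule; the second-to-last letter is.
"zuforzahk" has second-to-last letter 'h'. The stems whose second-to-last letter is 'h' (lonzemzahb → lonzemzahbak, nolzihpuhr → nolzihpuhrak) add -ak.
So zuforzahk → zuforzahkak.

zuforzahkak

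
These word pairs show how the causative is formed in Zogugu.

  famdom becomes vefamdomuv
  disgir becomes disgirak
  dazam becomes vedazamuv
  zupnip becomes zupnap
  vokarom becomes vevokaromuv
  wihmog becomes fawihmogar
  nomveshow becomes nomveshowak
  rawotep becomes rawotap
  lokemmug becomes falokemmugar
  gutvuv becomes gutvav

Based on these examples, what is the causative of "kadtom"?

vekadtomuv

"kadtom" ends in -m. The stems ending in -m (vokarom → vevokaromuv, famdom → vefamdomuv, dazam → vedazamuv) add ve- … -uv around the stem.
So kadtom → vekadtomuv.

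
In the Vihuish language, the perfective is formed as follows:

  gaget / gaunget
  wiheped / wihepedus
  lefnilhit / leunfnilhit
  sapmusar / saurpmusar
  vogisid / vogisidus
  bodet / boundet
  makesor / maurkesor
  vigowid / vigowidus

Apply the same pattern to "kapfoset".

wiheped and gaget both have last vowel 'e' yet inflect differently (wihepedus, gaunget), so the last vowel is not what conditions the rule; the final letter is.
"kapfoset" ends in -t. The stems ending in -t (gaget → gaunget, lefnilhit → leunfnilhit, bodet → boundet) insert -un- after the first vowel.
So kapfoset → kaunpfoset.

kaunpfoset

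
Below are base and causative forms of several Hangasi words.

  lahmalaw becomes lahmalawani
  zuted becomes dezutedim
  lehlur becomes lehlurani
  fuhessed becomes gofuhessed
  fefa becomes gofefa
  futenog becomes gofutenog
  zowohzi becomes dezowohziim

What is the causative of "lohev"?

zuted and fuhessed both end in -d yet inflect differently (dezutedim, gofuhessed), so the final letter is not what conditions the rule; the first letter is.
"lohev" begins with l-. The stems beginning with l- (lehlur → lehlurani, lahmalaw → lahmalawani) add -ani.
The other patterns: stems beginning with z- add de- … -im around the stem; stems beginning with f- add the prefix go-.
So lohev → lohevani.

lohevani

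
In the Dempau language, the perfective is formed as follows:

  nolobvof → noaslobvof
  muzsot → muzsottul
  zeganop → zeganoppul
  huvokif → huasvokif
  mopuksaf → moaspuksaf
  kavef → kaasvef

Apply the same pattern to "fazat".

nolobvof and muzsot both have last vowel 'o' yet inflect differently (noaslobvof, muzsottul), so the last vowel is not what conditions the rule; the final letter is.
"fazat" ends in -t. The one such stem in the data (muzsot → muzsottul) doubles the final consonant and adds -ul (as does zeganop), so the same rule applies.
The other pattern: stems ending in -f insert -as- after the first vowel.
So fazat → fazattul.

fazattul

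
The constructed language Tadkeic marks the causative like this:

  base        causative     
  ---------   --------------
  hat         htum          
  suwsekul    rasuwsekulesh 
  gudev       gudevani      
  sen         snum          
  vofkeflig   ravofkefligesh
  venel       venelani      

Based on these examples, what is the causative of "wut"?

venel and suwsekul both end in -l yet inflect differently (venelani, rasuwsekulesh), so the final letter is not what conditions the rule; the number of vowels is.
"wut" has 1 vowel. The stems with 1 vowel (sen → snum, hat → htum) delete the last vowel and add -um.
So wut → wtum.

wtum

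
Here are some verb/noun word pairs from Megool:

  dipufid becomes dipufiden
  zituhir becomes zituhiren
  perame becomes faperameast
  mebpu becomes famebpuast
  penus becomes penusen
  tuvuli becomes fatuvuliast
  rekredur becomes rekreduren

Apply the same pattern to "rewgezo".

farewgezoast

"rewgezo" ends in a vowel. The stems ending in a vowel (perame → faperameast, mebpu → famebpuast, tuvuli → fatuvuliast) add fa- … -ast around the stem.
The other pattern: stems ending in a consonant add -en.
So rewgezo → farewgezoast.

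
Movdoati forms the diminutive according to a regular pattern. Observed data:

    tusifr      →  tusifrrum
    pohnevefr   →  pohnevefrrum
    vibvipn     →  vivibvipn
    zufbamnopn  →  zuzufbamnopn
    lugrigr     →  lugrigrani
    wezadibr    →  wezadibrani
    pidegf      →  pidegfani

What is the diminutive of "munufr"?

tusifr and lugrigr both end in -r yet inflect differently (tusifrrum, lugrigrani), so the final letter is not what conditions the rule; the second-to-last letter is.
"munufr" has second-to-last letter 'f'. The stems whose second-to-last letter is 'f' (tusifr → tusifrrum, pohnevefr → pohnevefrrum) double the final consonant and add -um.
The other patterns: stems whose second-to-last letter is 'p' repeat the first consonant+vowel as a prefix; stems whose second-to-last letter is 'b' or 'g' add -ani.
So munufr → munufrrum.

munufrrum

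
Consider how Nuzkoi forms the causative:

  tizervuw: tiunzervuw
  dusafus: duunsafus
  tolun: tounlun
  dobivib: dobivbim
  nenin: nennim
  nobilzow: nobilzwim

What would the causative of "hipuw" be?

hiunpuw

tolun and nenin both end in -n yet inflect differently (tounlun, nennim), so the final letter is not what conditions the rule; the last vowel is.
"hipuw" has last vowel 'u'. The stems whose last vowel is 'u' (tizervuw → tiunzervuw, dusafus → duunsafus, tolun → tounlun) insert -un- after the first vowel.
So hipuw → hiunpuw.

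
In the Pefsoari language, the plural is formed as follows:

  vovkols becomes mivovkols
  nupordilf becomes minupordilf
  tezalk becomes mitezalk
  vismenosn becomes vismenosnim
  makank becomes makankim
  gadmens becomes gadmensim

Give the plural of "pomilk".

"pomilk" has second-to-last letter 'l'. The stems whose second-to-last letter is 'l' (vovkols → mivovkols, nupordilf → minupordilf, tezalk → mitezalk) add the prefix mi-.
So pomilk → mipomilk.

mipomilk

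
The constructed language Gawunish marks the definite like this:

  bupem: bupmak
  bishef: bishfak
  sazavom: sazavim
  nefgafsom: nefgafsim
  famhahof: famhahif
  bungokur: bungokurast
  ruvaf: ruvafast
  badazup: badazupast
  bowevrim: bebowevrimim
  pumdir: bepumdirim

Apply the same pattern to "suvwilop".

bupem and sazavom both end in -m yet inflect differently (bupmak, sazavim), so the final letter is not what conditions the rule; the last vowel is.
"suvwilop" has last vowel 'o'. The stems whose last vowel is 'o' (sazavom → sazavim, nefgafsom → nefgafsim, famhahof → famhahif) change the last vowel to 'i'.
The other patterns: stems whose last vowel is 'e' delete the last vowel and add -ak; stems whose last vowel is 'a' or 'u' add -ast; stems whose last vowel is 'i' add be- … -im around the stem.
So suvwilop → suvwilip.

suvwilip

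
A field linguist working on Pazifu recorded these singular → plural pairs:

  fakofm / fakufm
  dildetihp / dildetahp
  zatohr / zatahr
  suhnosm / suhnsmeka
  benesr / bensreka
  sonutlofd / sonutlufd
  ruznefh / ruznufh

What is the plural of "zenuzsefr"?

fakofm and suhnosm both end in -m yet inflect differently (fakufm, suhnsmeka), so the final letter is not what conditions the rule; the second-to-last letter is.
"zenuzsefr" has second-to-last letter 'f'. The stems whose second-to-last letter is 'f' (sonutlofd → sonutlufd, ruznefh → ruznufh, fakofm → fakufm) change the last vowel to 'u'.
The other patterns: stems whose second-to-last letter is 'h' change the last vowel to 'a'; stems whose second-to-last letter is 's' delete the last vowel and add -eka.
So zenuzsefr → zenuzsufr.

zenuzsufr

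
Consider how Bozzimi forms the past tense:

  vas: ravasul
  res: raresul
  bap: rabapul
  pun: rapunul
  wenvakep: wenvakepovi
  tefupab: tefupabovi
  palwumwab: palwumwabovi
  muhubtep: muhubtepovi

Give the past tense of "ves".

ravesul

bap and wenvakep both end in -p yet inflect differently (rabapul, wenvakepovi), so the final letter is not what conditions the rule; the number of vowels is.
"ves" has 1 vowel. The stems with 1 vowel (vas → ravasul, res → raresul, bap → rabapul) add ra- … -ul around the stem.
So ves → ravesul.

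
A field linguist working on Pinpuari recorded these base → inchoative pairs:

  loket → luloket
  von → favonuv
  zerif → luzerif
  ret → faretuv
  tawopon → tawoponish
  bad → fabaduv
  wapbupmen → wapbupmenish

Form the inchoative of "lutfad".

lulutfad

ret and loket both end in -t yet inflect differently (faretuv, luloket), so the final letter is not what conditions the rule; the number of vowels is.
"lutfad" has 2 vowels. The stems with 2 vowels (zerif → luzerif, loket → luloket) add the prefix lu-.
So lutfad → lulutfad.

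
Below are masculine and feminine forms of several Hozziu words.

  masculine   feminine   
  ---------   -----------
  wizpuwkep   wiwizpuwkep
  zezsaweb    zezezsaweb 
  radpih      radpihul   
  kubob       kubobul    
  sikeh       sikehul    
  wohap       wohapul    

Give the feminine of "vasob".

"vasob" has 2 vowels. The stems with 2 vowels (radpih → radpihul, kubob → kubobul, sikeh → sikehul) add -ul.
So vasob → vasobul.

vasobul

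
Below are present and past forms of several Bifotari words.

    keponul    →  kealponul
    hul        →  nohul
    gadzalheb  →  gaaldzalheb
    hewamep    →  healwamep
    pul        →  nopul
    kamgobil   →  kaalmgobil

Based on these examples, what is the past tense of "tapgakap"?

keponul and hul both end in -l yet inflect differently (kealponul, nohul), so the final letter is not what conditions the rule; the number of vowels is.
"tapgakap" has 3 vowels. The stems with 3 vowels (hewamep → healwamep, keponul → kealponul, gadzalheb → gaaldzalheb) insert -al- after the first vowel.
So tapgakap → taalpgakap.

taalpgakap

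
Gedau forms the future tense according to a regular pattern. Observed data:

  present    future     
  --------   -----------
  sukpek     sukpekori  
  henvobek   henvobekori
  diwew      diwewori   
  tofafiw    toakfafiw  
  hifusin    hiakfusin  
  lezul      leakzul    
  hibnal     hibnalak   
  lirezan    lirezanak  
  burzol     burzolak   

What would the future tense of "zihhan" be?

zihhanak

diwew and tofafiw both end in -w yet inflect differently (diwewori, toakfafiw), so the final letter is not what conditions the rule; the last vowel is.
"zihhan" has last vowel 'a'. The stems whose last vowel is 'a' (hibnal → hibnalak, lirezan → lirezanak) add -ak.
So zihhan → zihhanak.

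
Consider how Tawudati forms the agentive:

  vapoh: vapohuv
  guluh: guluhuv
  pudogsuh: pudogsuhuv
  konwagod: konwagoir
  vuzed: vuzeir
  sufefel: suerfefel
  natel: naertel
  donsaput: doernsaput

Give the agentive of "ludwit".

luerdwit

vapoh and konwagod both have last vowel 'o' yet inflect differently (vapohuv, konwagoir), so the last vowel is not what conditions the rule; the final letter is.
"ludwit" ends in -t. The one such stem in the data (donsaput → doernsaput) inserts -er- after the first vowel (as do sufefel, natel), so the same rule applies.
The other patterns: stems ending in -h add -uv; stems ending in -d drop the final letter and add -ir.
So ludwit → luerdwit.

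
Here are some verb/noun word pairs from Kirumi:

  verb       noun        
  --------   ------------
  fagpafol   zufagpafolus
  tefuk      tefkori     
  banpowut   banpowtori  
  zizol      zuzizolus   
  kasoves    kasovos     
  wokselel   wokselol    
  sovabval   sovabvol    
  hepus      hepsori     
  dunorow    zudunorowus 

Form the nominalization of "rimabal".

zizol and wokselel both end in -l yet inflect differently (zuzizolus, wokselol), so the final letter is not what conditions the rule; the last vowel is.
"rimabal" has last vowel 'a'. The one such stem in the data (sovabval → sovabvol) changes the last vowel to 'o' (as do wokselel, kasoves), so the same rule applies.
So rimabal → rimabol.

rimabol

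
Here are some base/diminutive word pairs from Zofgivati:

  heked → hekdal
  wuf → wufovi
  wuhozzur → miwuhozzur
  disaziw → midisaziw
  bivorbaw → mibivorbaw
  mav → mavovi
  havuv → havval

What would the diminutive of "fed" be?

fedovi

mav and havuv both end in -v yet inflect differently (mavovi, havval), so the final letter is not what conditions the rule; the number of vowels is.
"fed" has 1 vowel. The stems with 1 vowel (mav → mavovi, wuf → wufovi) add -ovi.
The other patterns: stems with 2 vowels delete the last vowel and add -al; stems with 3 vowels add the prefix mi-.
So fed → fedovi.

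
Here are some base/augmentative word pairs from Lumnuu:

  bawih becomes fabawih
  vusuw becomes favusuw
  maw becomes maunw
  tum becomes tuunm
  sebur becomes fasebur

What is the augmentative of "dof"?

vusuw and maw both end in -w yet inflect differently (favusuw, maunw), so the final letter is not what conditions the rule; the number of vowels is.
"dof" has 1 vowel. The stems with 1 vowel (tum → tuunm, maw → maunw) insert -un- after the first vowel.
So dof → dounf.

dounf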